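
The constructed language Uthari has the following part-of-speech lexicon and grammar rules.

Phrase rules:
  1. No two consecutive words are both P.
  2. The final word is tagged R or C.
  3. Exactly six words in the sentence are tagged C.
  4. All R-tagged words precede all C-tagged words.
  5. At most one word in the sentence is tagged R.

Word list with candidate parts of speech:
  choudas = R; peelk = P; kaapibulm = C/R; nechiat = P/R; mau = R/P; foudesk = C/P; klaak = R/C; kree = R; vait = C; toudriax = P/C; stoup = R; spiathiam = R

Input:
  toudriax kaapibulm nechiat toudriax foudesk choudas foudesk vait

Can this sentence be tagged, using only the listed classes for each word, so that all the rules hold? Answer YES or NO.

Candidates per position — 1:toudriax {P,C}; 2:kaapibulm {C,R}; 3:nechiat {P,R}; 4:toudriax {P,C}; 5:foudesk {C,P}; 6:choudas {R}; 7:foudesk {C,P}; 8:vait {C}.
Every candidate sequence violates at least one rule; no consistent tagging exists.

NO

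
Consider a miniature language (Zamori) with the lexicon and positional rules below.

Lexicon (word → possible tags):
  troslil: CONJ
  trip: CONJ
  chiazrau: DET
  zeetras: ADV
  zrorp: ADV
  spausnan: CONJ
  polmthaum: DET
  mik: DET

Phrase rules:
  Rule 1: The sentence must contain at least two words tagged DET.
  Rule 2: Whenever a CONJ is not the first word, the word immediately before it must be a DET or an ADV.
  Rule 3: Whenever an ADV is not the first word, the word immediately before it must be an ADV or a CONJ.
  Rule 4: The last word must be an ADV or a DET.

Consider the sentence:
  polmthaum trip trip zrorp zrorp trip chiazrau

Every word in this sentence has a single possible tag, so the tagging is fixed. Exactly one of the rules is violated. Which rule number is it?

2

Fixed tagging: DET CONJ CONJ ADV ADV CONJ DET.
Applying the rules: R1 pass, R2 fail, R3 pass, R4 pass.
Only rule 2 fails.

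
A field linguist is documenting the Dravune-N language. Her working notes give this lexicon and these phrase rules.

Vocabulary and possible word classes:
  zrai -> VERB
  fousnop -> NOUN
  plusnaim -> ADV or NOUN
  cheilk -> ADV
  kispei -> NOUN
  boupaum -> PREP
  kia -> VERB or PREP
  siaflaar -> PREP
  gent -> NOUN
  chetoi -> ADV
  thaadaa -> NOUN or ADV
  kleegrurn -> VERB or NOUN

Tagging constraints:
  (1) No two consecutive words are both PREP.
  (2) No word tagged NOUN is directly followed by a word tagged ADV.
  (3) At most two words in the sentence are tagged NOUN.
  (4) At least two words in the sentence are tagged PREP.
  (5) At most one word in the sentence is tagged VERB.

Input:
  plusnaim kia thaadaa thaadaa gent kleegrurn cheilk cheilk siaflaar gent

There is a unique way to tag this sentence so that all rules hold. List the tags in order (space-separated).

ADV PREP ADV ADV NOUN VERB ADV ADV PREP NOUN

Candidates per position — 1:plusnaim {ADV,NOUN}; 2:kia {VERB,PREP}; 3:thaadaa {NOUN,ADV}; 4:thaadaa {NOUN,ADV}; 5:gent {NOUN}; 6:kleegrurn {VERB,NOUN}; 7:cheilk {ADV}; 8:cheilk {ADV}; 9:siaflaar {PREP}; 10:gent {NOUN}.
Word 1 cannot be NOUN — rule 3 would then fail for every completion. It is ADV.
Word 2 cannot be VERB — rule 4 would then fail for every completion. It is PREP.
Word 3 cannot be NOUN — rule 3 would then fail for every completion. It is ADV.
Word 4 cannot be NOUN — rule 3 would then fail for every completion. It is ADV.
Word 6 cannot be NOUN — rule 2 would then fail for every completion. It is VERB.
The unique satisfying tagging is: ADV PREP ADV ADV NOUN VERB ADV ADV PREP NOUN.
Verifying each rule — rule 1 satisfied; rule 2 satisfied; rule 3 satisfied; rule 4 satisfied; rule 5 satisfied.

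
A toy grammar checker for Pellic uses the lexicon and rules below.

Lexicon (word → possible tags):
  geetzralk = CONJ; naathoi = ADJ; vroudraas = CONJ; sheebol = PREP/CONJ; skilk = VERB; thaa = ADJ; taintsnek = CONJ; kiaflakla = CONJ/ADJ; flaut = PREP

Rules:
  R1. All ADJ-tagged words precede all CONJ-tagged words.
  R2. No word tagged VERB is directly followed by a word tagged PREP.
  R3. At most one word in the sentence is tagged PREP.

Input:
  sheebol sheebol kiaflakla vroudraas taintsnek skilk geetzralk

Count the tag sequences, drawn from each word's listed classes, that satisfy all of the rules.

3

Candidates per position — 1:sheebol {PREP,CONJ}; 2:sheebol {PREP,CONJ}; 3:kiaflakla {CONJ,ADJ}; 4:vroudraas {CONJ}; 5:taintsnek {CONJ}; 6:skilk {VERB}; 7:geetzralk {CONJ}.
There are 8 candidate sequences in total.
The sequences that satisfy every rule: PREP CONJ CONJ CONJ CONJ VERB CONJ; CONJ PREP CONJ CONJ CONJ VERB CONJ; CONJ CONJ CONJ CONJ CONJ VERB CONJ.
Count = 3.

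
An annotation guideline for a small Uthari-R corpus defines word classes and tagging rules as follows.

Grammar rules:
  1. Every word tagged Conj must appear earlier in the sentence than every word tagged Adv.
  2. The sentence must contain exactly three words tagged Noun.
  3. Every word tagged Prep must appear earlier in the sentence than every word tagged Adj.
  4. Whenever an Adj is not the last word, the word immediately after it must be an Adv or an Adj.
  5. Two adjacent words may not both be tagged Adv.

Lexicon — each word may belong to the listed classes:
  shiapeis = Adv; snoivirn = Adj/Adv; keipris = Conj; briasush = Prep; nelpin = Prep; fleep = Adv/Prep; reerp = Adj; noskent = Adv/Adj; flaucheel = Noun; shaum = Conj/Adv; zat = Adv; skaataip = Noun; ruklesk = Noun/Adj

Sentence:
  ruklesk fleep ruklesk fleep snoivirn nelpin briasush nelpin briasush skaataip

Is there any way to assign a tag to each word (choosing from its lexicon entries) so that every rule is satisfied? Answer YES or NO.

YES

Candidates per position — 1:ruklesk {Noun,Adj}; 2:fleep {Adv,Prep}; 3:ruklesk {Noun,Adj}; 4:fleep {Adv,Prep}; 5:snoivirn {Adj,Adv}; 6:nelpin {Prep}; 7:briasush {Prep}; 8:nelpin {Prep}; 9:briasush {Prep}; 10:skaataip {Noun}.
One satisfying assignment: Noun Prep Noun Prep Adv Prep Prep Prep Prep Noun.
Checking: rule 1 satisfied; rule 2 satisfied; rule 3 satisfied; rule 4 satisfied; rule 5 satisfied.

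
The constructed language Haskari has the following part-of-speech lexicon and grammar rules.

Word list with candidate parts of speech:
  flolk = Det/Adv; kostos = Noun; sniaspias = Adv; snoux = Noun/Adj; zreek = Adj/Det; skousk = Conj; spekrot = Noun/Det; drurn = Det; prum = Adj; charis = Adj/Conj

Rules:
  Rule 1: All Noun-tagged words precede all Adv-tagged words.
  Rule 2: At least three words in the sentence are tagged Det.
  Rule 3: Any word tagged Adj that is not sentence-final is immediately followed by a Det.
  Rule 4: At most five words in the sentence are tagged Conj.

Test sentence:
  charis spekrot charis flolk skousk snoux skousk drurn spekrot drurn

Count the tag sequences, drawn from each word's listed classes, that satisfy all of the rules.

12

Candidates per position — 1:charis {Adj,Conj}; 2:spekrot {Noun,Det}; 3:charis {Adj,Conj}; 4:flolk {Det,Adv}; 5:skousk {Conj}; 6:snoux {Noun,Adj}; 7:skousk {Conj}; 8:drurn {Det}; 9:spekrot {Noun,Det}; 10:drurn {Det}.
There are 64 candidate sequences in total.
Checking each against the rules leaves 12 sequences.
Count = 12.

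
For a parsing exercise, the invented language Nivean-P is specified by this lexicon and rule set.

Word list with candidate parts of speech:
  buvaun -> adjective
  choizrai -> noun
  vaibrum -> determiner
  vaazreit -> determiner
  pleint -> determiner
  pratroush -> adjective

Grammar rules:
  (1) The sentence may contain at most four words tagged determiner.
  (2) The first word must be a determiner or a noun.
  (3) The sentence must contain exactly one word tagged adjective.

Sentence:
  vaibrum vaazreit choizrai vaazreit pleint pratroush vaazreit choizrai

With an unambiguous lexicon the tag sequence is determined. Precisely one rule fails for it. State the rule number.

Fixed tagging: determiner determiner noun determiner determiner adjective determiner noun.
Rule check: R1 fails, R2 ok, R3 ok.
Only rule 1 fails.

1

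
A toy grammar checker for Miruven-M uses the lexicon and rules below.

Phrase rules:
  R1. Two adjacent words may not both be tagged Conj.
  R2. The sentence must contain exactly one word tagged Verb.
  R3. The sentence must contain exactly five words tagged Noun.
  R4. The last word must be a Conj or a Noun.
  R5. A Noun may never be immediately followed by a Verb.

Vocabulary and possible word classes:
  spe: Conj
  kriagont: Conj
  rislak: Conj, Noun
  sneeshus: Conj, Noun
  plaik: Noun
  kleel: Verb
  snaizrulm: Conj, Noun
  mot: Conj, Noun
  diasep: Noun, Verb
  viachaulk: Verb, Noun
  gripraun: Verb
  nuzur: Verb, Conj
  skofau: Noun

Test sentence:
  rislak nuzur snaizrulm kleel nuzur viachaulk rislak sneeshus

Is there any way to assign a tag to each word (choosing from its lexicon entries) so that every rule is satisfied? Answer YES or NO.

Candidates per position — 1:rislak {Conj,Noun}; 2:nuzur {Verb,Conj}; 3:snaizrulm {Conj,Noun}; 4:kleel {Verb}; 5:nuzur {Verb,Conj}; 6:viachaulk {Verb,Noun}; 7:rislak {Conj,Noun}; 8:sneeshus {Conj,Noun}.
Every candidate sequence violates at least one rule; no consistent tagging exists.

NO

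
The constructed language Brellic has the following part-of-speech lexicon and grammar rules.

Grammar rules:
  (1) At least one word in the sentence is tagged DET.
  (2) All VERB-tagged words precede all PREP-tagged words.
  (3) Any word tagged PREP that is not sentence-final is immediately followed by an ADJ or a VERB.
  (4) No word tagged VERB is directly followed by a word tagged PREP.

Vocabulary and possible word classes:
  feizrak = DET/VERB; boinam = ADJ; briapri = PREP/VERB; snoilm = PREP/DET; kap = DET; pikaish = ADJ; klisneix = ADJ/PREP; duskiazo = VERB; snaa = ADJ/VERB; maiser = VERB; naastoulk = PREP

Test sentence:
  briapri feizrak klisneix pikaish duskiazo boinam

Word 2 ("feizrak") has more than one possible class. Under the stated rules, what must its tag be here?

DET

Candidates per position — 1:briapri {PREP,VERB}; 2:feizrak {DET,VERB}; 3:klisneix {ADJ,PREP}; 4:pikaish {ADJ}; 5:duskiazo {VERB}; 6:boinam {ADJ}.
At position 1, choosing PREP makes rule 2 impossible to satisfy; hence VERB.
At position 2, choosing VERB makes rule 1 impossible to satisfy; hence DET.
At position 3, choosing PREP makes rule 2 impossible to satisfy; hence ADJ.
The only consistent sequence is: VERB DET ADJ ADJ VERB ADJ.
Verifying each rule — rule 1 ✓; rule 2 ✓; rule 3 ✓; rule 4 ✓.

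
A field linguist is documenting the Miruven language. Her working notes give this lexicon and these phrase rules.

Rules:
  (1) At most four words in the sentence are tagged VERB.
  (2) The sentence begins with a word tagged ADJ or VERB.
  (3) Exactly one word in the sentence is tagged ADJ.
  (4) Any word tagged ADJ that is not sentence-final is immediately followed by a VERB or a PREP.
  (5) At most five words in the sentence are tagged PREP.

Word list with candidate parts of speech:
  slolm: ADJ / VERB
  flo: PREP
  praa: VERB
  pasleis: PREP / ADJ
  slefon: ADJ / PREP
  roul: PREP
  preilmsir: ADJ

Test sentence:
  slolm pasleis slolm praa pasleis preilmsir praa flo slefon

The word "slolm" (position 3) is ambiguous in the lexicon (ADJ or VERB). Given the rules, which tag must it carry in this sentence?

VERB

Candidates per position — 1:slolm {ADJ,VERB}; 2:pasleis {PREP,ADJ}; 3:slolm {ADJ,VERB}; 4:praa {VERB}; 5:pasleis {PREP,ADJ}; 6:preilmsir {ADJ}; 7:praa {VERB}; 8:flo {PREP}; 9:slefon {ADJ,PREP}.
At position 1, choosing ADJ makes rule 3 impossible to satisfy; hence VERB.
At position 2, choosing ADJ makes rule 3 impossible to satisfy; hence PREP.
At position 3, choosing ADJ makes rule 3 impossible to satisfy; hence VERB.
At position 5, choosing ADJ makes rule 3 impossible to satisfy; hence PREP.
At position 9, choosing ADJ makes rule 3 impossible to satisfy; hence PREP.
The only consistent sequence is: VERB PREP VERB VERB PREP ADJ VERB PREP PREP.
Check: rule 1 ok; rule 2 ok; rule 3 ok; rule 4 ok; rule 5 ok.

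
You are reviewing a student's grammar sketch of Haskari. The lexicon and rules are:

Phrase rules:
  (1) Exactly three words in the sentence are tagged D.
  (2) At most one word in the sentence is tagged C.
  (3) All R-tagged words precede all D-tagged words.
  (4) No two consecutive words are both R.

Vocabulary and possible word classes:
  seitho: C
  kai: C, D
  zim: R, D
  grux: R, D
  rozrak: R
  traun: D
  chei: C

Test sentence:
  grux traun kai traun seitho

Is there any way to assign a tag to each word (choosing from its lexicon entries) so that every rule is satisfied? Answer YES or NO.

Candidates per position — 1:grux {R,D}; 2:traun {D}; 3:kai {C,D}; 4:traun {D}; 5:seitho {C}.
One satisfying assignment: R D D D C.
Rule-by-rule: rule 1 ✓; rule 2 ✓; rule 3 ✓; rule 4 ✓.

YES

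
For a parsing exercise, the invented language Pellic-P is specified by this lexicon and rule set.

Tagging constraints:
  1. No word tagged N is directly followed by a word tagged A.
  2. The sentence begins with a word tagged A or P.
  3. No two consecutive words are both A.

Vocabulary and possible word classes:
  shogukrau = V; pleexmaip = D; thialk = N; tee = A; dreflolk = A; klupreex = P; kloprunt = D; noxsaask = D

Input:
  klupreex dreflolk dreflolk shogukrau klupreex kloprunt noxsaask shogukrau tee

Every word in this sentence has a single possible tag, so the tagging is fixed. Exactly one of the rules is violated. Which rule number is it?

Fixed tagging: P A A V P D D V A.
Rule check: R1 holds, R2 holds, R3 violated.
Only rule 3 fails.

3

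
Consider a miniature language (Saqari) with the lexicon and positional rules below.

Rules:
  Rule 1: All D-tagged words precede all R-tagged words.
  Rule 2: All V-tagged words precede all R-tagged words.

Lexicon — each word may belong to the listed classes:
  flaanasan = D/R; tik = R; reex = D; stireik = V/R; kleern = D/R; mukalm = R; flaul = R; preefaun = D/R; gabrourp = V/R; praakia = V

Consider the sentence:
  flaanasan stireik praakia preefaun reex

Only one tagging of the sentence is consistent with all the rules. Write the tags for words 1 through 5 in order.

D V V D D

Candidates per position — 1:flaanasan {D,R}; 2:stireik {V,R}; 3:praakia {V}; 4:preefaun {D,R}; 5:reex {D}.
Word 1 cannot be R — rule 1 would then fail for every completion. It is D.
Word 2 cannot be R — rule 1 would then fail for every completion. It is V.
Word 4 cannot be R — rule 1 would then fail for every completion. It is D.
The unique satisfying tagging is: D V V D D.
Checking: rule 1 ok; rule 2 ok.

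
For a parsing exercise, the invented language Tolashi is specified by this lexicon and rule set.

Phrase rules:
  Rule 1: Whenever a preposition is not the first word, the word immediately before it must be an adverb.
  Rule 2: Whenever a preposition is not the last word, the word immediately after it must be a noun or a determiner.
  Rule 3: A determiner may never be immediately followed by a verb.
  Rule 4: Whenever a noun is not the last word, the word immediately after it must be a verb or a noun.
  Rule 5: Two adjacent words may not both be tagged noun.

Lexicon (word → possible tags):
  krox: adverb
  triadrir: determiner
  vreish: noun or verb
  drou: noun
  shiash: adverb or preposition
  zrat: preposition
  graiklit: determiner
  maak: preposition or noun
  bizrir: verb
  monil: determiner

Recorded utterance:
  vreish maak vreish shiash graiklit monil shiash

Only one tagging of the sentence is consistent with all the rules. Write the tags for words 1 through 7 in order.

verb noun verb adverb determiner determiner adverb

Candidates per position — 1:vreish {noun,verb}; 2:maak {preposition,noun}; 3:vreish {noun,verb}; 4:shiash {adverb,preposition}; 5:graiklit {determiner}; 6:monil {determiner}; 7:shiash {adverb,preposition}.
At position 2, choosing preposition makes rule 1 impossible to satisfy; hence noun.
At position 3, choosing noun makes rule 4 impossible to satisfy; hence verb.
At position 4, choosing preposition makes rule 1 impossible to satisfy; hence adverb.
At position 7, choosing preposition makes rule 1 impossible to satisfy; hence adverb.
At position 1, choosing noun makes rule 5 impossible to satisfy; hence verb.
The only consistent sequence is: verb noun verb adverb determiner determiner adverb.
Checking: rule 1 ✓; rule 2 ✓; rule 3 ✓; rule 4 ✓; rule 5 ✓.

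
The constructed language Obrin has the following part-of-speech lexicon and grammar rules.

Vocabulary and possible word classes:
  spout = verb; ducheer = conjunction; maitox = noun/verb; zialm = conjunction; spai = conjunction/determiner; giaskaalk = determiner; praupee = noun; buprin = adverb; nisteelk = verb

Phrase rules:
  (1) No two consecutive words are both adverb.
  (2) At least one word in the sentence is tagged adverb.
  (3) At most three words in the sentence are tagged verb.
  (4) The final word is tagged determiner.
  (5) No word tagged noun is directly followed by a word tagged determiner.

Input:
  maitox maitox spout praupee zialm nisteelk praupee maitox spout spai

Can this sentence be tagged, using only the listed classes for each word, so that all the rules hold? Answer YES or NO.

NO

Candidates per position — 1:maitox {noun,verb}; 2:maitox {noun,verb}; 3:spout {verb}; 4:praupee {noun}; 5:zialm {conjunction}; 6:nisteelk {verb}; 7:praupee {noun}; 8:maitox {noun,verb}; 9:spout {verb}; 10:spai {conjunction,determiner}.
Rule 2 cannot be satisfied by any choice of tags from the lexicon.
So there is no consistent tagging.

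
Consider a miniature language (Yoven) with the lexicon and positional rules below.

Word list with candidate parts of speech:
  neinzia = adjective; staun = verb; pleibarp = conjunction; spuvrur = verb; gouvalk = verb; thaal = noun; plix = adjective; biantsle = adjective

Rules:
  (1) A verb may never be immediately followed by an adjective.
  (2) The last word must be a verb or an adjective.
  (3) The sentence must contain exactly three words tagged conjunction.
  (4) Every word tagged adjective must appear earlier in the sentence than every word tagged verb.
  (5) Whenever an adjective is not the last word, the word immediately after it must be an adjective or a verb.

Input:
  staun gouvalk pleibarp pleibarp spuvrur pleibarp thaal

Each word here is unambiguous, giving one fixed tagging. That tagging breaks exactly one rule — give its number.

Fixed tagging: verb verb conjunction conjunction verb conjunction noun.
Checking each rule: R1 pass, R2 fail, R3 pass, R4 pass, R5 pass.
Only rule 2 fails.

2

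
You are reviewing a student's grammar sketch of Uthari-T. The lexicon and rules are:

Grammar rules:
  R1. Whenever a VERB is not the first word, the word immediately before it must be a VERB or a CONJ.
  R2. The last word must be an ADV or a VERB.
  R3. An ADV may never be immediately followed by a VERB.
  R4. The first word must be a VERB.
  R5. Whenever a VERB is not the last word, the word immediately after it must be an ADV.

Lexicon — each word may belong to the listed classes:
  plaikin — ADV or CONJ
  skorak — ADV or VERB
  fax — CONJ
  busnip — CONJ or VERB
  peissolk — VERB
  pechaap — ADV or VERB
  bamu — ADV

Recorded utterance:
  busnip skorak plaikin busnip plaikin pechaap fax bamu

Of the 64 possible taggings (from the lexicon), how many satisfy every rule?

Candidates per position — 1:busnip {CONJ,VERB}; 2:skorak {ADV,VERB}; 3:plaikin {ADV,CONJ}; 4:busnip {CONJ,VERB}; 5:plaikin {ADV,CONJ}; 6:pechaap {ADV,VERB}; 7:fax {CONJ}; 8:bamu {ADV}.
There are 64 candidate sequences in total.
The sequences that satisfy every rule: VERB ADV ADV CONJ ADV ADV CONJ ADV; VERB ADV ADV CONJ CONJ ADV CONJ ADV; VERB ADV CONJ CONJ ADV ADV CONJ ADV; VERB ADV CONJ CONJ CONJ ADV CONJ ADV; VERB ADV CONJ VERB ADV ADV CONJ ADV.
Count = 5.

5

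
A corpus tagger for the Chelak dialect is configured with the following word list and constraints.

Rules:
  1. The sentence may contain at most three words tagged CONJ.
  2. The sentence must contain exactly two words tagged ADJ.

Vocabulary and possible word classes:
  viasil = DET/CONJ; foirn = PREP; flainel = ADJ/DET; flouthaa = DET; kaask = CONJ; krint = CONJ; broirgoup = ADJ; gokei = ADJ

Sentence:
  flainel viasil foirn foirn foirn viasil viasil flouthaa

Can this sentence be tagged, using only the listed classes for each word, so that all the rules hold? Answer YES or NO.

Candidates per position — 1:flainel {ADJ,DET}; 2:viasil {DET,CONJ}; 3:foirn {PREP}; 4:foirn {PREP}; 5:foirn {PREP}; 6:viasil {DET,CONJ}; 7:viasil {DET,CONJ}; 8:flouthaa {DET}.
Rule 2 cannot be satisfied by any choice of tags from the lexicon.
So there is no consistent tagging.

NO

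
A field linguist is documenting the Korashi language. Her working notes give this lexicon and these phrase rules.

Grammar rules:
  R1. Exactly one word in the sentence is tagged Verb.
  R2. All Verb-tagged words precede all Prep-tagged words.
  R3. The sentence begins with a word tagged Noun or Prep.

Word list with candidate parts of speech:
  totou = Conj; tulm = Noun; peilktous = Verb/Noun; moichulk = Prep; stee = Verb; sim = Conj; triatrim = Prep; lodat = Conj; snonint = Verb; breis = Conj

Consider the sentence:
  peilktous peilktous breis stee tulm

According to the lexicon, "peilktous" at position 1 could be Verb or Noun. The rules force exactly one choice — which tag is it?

Candidates per position — 1:peilktous {Verb,Noun}; 2:peilktous {Verb,Noun}; 3:breis {Conj}; 4:stee {Verb}; 5:tulm {Noun}.
Position 1: Verb is ruled out by rule 1; that leaves Noun.
Position 2: Verb is ruled out by rule 1; that leaves Noun.
So the tagging must be: Noun Noun Conj Verb Noun.
Rule-by-rule: rule 1 holds; rule 2 holds; rule 3 holds.

Noun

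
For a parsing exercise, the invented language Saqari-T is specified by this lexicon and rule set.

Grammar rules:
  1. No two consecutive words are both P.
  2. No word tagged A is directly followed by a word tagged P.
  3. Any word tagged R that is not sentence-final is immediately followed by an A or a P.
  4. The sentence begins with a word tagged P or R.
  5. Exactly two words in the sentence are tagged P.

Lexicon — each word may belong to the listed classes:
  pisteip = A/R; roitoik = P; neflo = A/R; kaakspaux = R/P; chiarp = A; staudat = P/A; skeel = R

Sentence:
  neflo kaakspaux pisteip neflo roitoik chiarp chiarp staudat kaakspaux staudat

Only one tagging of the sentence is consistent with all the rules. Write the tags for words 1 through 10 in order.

R P A R P A A A R A

Candidates per position — 1:neflo {A,R}; 2:kaakspaux {R,P}; 3:pisteip {A,R}; 4:neflo {A,R}; 5:roitoik {P}; 6:chiarp {A}; 7:chiarp {A}; 8:staudat {P,A}; 9:kaakspaux {R,P}; 10:staudat {P,A}.
Word 1 cannot be A — rule 4 would then fail for every completion. It is R.
Word 2 cannot be R — rule 3 would then fail for every completion. It is P.
Word 4 cannot be A — rule 2 would then fail for every completion. It is R.
Word 8 cannot be P — rule 2 would then fail for every completion. It is A.
Word 9 cannot be P — rule 2 would then fail for every completion. It is R.
Word 10 cannot be P — rule 5 would then fail for every completion. It is A.
Word 3 cannot be R — rule 3 would then fail for every completion. It is A.
The unique satisfying tagging is: R P A R P A A A R A.
Check: rule 1 holds; rule 2 holds; rule 3 holds; rule 4 holds; rule 5 holds.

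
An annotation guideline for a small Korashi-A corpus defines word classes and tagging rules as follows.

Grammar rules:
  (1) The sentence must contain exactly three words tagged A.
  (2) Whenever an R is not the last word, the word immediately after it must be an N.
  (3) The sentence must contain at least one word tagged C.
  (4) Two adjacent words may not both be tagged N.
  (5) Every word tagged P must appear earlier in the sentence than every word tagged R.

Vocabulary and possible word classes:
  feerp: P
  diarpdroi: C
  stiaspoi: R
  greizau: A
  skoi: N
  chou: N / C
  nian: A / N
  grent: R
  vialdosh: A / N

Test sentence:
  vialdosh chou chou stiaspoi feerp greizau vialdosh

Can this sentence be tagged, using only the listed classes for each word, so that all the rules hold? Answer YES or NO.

NO

Candidates per position — 1:vialdosh {A,N}; 2:chou {N,C}; 3:chou {N,C}; 4:stiaspoi {R}; 5:feerp {P}; 6:greizau {A}; 7:vialdosh {A,N}.
Rule 2 cannot be satisfied by any choice of tags from the lexicon.
So there is no consistent tagging.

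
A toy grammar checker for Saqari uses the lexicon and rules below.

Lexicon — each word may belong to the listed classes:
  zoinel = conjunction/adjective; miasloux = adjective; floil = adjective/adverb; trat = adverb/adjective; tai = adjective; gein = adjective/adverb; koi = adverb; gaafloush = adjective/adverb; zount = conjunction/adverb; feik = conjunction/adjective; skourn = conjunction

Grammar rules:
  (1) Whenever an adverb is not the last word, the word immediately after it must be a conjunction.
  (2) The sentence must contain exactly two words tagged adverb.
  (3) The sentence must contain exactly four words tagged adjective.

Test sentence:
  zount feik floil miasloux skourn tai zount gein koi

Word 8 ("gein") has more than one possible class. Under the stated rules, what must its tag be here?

adjective

Candidates per position — 1:zount {conjunction,adverb}; 2:feik {conjunction,adjective}; 3:floil {adjective,adverb}; 4:miasloux {adjective}; 5:skourn {conjunction}; 6:tai {adjective}; 7:zount {conjunction,adverb}; 8:gein {adjective,adverb}; 9:koi {adverb}.
Position 3: adverb is ruled out by rule 1; that leaves adjective.
Position 7: adverb is ruled out by rule 1; that leaves conjunction.
Position 8: adverb is ruled out by rule 1; that leaves adjective.
Position 1: conjunction is ruled out by rule 2; that leaves adverb.
Position 2: adjective is ruled out by rule 1; that leaves conjunction.
So the tagging must be: adverb conjunction adjective adjective conjunction adjective conjunction adjective adverb.
Verifying each rule — rule 1 ✓; rule 2 ✓; rule 3 ✓.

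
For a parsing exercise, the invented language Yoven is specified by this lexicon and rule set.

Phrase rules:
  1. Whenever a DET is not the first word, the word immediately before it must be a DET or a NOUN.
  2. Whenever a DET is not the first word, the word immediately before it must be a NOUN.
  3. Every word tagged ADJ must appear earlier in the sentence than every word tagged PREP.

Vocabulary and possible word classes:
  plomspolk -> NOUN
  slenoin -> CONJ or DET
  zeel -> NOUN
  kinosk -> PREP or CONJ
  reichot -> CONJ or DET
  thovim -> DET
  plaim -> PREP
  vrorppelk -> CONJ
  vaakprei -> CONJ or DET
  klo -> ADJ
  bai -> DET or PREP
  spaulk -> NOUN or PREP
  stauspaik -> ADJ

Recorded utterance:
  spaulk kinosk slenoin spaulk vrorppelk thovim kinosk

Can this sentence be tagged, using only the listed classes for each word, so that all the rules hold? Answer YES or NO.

Candidates per position — 1:spaulk {NOUN,PREP}; 2:kinosk {PREP,CONJ}; 3:slenoin {CONJ,DET}; 4:spaulk {NOUN,PREP}; 5:vrorppelk {CONJ}; 6:thovim {DET}; 7:kinosk {PREP,CONJ}.
Rule 1 cannot be satisfied by any choice of tags from the lexicon.
So there is no consistent tagging.

NO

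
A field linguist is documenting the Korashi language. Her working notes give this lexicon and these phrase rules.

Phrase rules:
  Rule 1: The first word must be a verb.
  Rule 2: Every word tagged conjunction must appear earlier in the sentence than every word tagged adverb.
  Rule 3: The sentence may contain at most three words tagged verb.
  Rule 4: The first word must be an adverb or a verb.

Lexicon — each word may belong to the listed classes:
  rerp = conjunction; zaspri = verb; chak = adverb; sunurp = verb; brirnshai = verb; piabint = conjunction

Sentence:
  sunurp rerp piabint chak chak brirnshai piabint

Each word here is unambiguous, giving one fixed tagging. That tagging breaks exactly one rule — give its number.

Fixed tagging: verb conjunction conjunction adverb adverb verb conjunction.
Applying the rules: R1 ✓, R2 ✗, R3 ✓, R4 ✓.
Only rule 2 fails.

2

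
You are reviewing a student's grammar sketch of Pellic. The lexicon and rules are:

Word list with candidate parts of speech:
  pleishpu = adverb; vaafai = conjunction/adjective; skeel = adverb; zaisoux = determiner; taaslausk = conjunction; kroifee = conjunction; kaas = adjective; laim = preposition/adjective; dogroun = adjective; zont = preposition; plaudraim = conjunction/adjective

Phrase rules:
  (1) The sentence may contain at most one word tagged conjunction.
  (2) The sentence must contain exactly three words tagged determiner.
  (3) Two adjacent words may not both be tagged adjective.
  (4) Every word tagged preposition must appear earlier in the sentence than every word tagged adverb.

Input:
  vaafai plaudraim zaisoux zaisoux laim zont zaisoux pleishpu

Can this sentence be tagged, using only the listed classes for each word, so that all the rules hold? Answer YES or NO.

Candidates per position — 1:vaafai {conjunction,adjective}; 2:plaudraim {conjunction,adjective}; 3:zaisoux {determiner}; 4:zaisoux {determiner}; 5:laim {preposition,adjective}; 6:zont {preposition}; 7:zaisoux {determiner}; 8:pleishpu {adverb}.
One satisfying assignment: adjective conjunction determiner determiner preposition preposition determiner adverb.
Checking: rule 1 ok; rule 2 ok; rule 3 ok; rule 4 ok.

YES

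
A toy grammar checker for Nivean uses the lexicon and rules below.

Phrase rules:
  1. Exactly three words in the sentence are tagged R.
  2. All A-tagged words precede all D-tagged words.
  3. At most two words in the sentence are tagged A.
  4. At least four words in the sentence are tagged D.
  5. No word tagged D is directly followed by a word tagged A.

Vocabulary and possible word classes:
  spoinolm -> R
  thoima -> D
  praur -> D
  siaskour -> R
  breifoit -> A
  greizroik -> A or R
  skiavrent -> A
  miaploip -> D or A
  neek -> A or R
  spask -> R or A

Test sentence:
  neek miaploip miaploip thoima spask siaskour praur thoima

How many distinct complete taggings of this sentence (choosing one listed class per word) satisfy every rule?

2

Candidates per position — 1:neek {A,R}; 2:miaploip {D,A}; 3:miaploip {D,A}; 4:thoima {D}; 5:spask {R,A}; 6:siaskour {R}; 7:praur {D}; 8:thoima {D}.
There are 16 candidate sequences in total.
The sequences that satisfy every rule: R D D D R R D D; R A D D R R D D.
Count = 2.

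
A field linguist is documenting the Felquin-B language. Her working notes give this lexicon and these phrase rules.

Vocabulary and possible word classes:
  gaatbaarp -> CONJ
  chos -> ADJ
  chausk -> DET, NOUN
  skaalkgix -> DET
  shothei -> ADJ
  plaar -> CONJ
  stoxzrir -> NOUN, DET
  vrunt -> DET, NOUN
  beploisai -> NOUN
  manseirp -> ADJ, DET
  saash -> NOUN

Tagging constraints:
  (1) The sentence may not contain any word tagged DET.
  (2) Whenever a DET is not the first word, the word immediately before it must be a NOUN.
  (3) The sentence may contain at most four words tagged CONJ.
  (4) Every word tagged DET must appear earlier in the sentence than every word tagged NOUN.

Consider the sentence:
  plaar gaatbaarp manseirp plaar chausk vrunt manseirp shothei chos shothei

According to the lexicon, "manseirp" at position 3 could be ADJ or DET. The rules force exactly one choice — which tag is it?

Candidates per position — 1:plaar {CONJ}; 2:gaatbaarp {CONJ}; 3:manseirp {ADJ,DET}; 4:plaar {CONJ}; 5:chausk {DET,NOUN}; 6:vrunt {DET,NOUN}; 7:manseirp {ADJ,DET}; 8:shothei {ADJ}; 9:chos {ADJ}; 10:shothei {ADJ}.
Position 3: DET is ruled out by rule 1; that leaves ADJ.
Position 5: DET is ruled out by rule 1; that leaves NOUN.
Position 6: DET is ruled out by rule 1; that leaves NOUN.
Position 7: DET is ruled out by rule 1; that leaves ADJ.
The only consistent sequence is: CONJ CONJ ADJ CONJ NOUN NOUN ADJ ADJ ADJ ADJ.
Verifying each rule — rule 1 satisfied; rule 2 satisfied; rule 3 satisfied; rule 4 satisfied.

ADJ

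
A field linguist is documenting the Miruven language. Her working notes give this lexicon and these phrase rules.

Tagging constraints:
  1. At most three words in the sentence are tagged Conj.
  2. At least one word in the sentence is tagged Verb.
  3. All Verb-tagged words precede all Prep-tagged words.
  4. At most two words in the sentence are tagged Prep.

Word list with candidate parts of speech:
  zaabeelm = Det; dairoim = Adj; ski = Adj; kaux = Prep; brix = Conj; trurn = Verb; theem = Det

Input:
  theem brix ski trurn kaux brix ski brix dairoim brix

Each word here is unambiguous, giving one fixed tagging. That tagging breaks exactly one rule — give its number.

Fixed tagging: Det Conj Adj Verb Prep Conj Adj Conj Adj Conj.
Rule check: R1 ✗, R2 ✓, R3 ✓, R4 ✓.
Only rule 1 fails.

1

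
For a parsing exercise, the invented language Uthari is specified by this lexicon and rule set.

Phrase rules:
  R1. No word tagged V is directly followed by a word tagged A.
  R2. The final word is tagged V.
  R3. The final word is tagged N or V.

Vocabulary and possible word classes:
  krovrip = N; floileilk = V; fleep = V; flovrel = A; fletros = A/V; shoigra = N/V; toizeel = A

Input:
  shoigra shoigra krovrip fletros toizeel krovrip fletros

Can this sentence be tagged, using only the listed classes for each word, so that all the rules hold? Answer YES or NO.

Candidates per position — 1:shoigra {N,V}; 2:shoigra {N,V}; 3:krovrip {N}; 4:fletros {A,V}; 5:toizeel {A}; 6:krovrip {N}; 7:fletros {A,V}.
One satisfying assignment: V N N A A N V.
Checking: rule 1 holds; rule 2 holds; rule 3 holds.

YES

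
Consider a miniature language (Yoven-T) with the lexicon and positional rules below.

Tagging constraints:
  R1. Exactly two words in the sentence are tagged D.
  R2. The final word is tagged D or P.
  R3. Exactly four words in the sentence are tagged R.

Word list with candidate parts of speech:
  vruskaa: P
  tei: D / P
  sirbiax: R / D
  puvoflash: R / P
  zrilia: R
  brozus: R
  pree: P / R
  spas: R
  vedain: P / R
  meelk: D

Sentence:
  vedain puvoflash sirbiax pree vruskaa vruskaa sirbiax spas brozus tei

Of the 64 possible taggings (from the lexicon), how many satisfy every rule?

9

Candidates per position — 1:vedain {P,R}; 2:puvoflash {R,P}; 3:sirbiax {R,D}; 4:pree {P,R}; 5:vruskaa {P}; 6:vruskaa {P}; 7:sirbiax {R,D}; 8:spas {R}; 9:brozus {R}; 10:tei {D,P}.
There are 64 candidate sequences in total.
Checking each against the rules leaves 9 sequences.
Count = 9.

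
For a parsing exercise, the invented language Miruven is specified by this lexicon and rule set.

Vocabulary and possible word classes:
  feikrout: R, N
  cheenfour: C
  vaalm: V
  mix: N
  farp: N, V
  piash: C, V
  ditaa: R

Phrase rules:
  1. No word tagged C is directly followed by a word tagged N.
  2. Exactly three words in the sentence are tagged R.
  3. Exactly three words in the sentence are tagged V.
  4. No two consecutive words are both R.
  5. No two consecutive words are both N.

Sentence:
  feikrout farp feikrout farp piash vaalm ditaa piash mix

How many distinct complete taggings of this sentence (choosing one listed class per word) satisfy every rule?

3

Candidates per position — 1:feikrout {R,N}; 2:farp {N,V}; 3:feikrout {R,N}; 4:farp {N,V}; 5:piash {C,V}; 6:vaalm {V}; 7:ditaa {R}; 8:piash {C,V}; 9:mix {N}.
There are 64 candidate sequences in total.
The sequences that satisfy every rule: R N R N V V R V N; R N R V C V R V N; R V R N C V R V N.
Count = 3.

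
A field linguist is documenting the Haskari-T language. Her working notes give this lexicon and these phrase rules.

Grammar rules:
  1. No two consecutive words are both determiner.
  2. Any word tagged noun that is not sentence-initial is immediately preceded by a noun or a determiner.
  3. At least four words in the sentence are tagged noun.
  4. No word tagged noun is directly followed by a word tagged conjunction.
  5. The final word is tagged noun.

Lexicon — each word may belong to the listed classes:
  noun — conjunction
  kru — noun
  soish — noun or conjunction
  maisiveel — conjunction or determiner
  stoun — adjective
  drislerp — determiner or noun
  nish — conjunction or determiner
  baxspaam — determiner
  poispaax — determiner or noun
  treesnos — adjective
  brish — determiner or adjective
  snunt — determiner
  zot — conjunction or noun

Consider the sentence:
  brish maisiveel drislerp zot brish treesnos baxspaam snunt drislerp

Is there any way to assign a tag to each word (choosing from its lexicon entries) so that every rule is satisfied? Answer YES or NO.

NO

Candidates per position — 1:brish {determiner,adjective}; 2:maisiveel {conjunction,determiner}; 3:drislerp {determiner,noun}; 4:zot {conjunction,noun}; 5:brish {determiner,adjective}; 6:treesnos {adjective}; 7:baxspaam {determiner}; 8:snunt {determiner}; 9:drislerp {determiner,noun}.
Rule 1 cannot be satisfied by any choice of tags from the lexicon.
So there is no consistent tagging.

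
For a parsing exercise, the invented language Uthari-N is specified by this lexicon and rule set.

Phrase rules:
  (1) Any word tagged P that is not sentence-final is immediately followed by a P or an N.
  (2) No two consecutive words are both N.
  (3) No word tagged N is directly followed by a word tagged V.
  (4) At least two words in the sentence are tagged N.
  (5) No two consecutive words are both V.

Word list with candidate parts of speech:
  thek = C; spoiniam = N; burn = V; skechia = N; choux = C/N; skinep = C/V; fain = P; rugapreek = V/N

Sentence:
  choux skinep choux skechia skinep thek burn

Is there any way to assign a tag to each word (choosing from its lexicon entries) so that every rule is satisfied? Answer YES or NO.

YES

Candidates per position — 1:choux {C,N}; 2:skinep {C,V}; 3:choux {C,N}; 4:skechia {N}; 5:skinep {C,V}; 6:thek {C}; 7:burn {V}.
One satisfying assignment: N C C N C C V.
Rule-by-rule: rule 1 satisfied; rule 2 satisfied; rule 3 satisfied; rule 4 satisfied; rule 5 satisfied.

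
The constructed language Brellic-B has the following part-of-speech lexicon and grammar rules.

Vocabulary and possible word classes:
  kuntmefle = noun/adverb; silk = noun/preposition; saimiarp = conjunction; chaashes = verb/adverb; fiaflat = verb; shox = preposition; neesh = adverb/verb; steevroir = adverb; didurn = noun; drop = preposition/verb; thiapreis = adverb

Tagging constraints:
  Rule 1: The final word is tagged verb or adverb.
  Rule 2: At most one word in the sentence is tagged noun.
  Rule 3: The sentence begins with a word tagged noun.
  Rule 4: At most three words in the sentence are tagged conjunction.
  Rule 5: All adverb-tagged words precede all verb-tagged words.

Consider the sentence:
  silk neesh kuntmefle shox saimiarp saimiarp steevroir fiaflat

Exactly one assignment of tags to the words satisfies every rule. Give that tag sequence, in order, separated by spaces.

noun adverb adverb preposition conjunction conjunction adverb verb

Candidates per position — 1:silk {noun,preposition}; 2:neesh {adverb,verb}; 3:kuntmefle {noun,adverb}; 4:shox {preposition}; 5:saimiarp {conjunction}; 6:saimiarp {conjunction}; 7:steevroir {adverb}; 8:fiaflat {verb}.
Word 1 cannot be preposition — rule 3 would then fail for every completion. It is noun.
Word 2 cannot be verb — rule 5 would then fail for every completion. It is adverb.
Word 3 cannot be noun — rule 2 would then fail for every completion. It is adverb.
That leaves exactly one tagging: noun adverb adverb preposition conjunction conjunction adverb verb.
Checking: rule 1 ✓; rule 2 ✓; rule 3 ✓; rule 4 ✓; rule 5 ✓.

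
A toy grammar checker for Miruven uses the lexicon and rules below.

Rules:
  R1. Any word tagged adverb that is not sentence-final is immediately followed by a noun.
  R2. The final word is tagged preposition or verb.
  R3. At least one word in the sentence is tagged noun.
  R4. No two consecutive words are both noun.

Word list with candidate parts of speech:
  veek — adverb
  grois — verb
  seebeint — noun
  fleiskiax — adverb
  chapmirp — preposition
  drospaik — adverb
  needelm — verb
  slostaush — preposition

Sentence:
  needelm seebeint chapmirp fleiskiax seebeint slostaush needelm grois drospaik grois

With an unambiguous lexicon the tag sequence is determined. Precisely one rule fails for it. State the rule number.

Fixed tagging: verb noun preposition adverb noun preposition verb verb adverb verb.
Checking each rule: R1 ✗, R2 ✓, R3 ✓, R4 ✓.
Only rule 1 fails.

1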